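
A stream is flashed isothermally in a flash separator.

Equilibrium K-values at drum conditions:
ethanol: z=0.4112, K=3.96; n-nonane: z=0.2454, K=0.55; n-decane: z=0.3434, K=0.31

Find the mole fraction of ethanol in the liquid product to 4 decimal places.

Newton iteration, ψ⁰ = 0.5:
  ψ = 0.5000: g = -0.01345, g' = -1.0496 → ψ = 0.4872
Converged at ψ = 0.4872.
Compositions from xᵢ = zᵢ/(1+ψ(Kᵢ−1)), yᵢ = Kᵢxᵢ:
  ethanol: x = 0.1684, y = 0.6668
  n-nonane: x = 0.3143, y = 0.1729
  n-decane: x = 0.5173, y = 0.1604

x_ethanol = 0.1684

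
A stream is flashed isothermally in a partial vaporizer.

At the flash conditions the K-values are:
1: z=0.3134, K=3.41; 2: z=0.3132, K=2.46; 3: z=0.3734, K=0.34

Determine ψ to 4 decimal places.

ψ = 0.7493

Rachford–Rice: g(ψ) = Σ zᵢ(Kᵢ−1)/(1+ψ(Kᵢ−1)) = 0.
Check two-phase: ΣzᵢKᵢ = 1.9661 > 1 and Σzᵢ/Kᵢ = 1.3175 > 1, so g(0) = 0.9661 > 0 and g(1) = -0.3175 < 0.
Newton–Raphson from ψ = 0.5:
  ψ = 0.5000: g = 0.23903, g' = -0.9598 → ψ = 0.7490
  ψ = 0.7490: g = 0.00026, g' = -1.0198 → ψ = 0.7493
Converged at ψ = 0.7493.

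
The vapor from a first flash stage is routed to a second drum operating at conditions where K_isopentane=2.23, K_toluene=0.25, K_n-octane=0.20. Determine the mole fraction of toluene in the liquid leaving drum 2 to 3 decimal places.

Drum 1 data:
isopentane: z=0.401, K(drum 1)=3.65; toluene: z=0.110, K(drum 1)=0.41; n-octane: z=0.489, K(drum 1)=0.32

Drum 1:
Rachford–Rice: g(ψ₁) = Σ zᵢ(Kᵢ−1)/(1+ψ₁(Kᵢ−1)) = 0.
Check two-phase: ΣzᵢKᵢ = 1.665 > 1 and Σzᵢ/Kᵢ = 1.906 > 1, so g(0) = 0.665 > 0 and g(1) = -0.906 < 0.
Newton iteration, ψ₁⁰ = 0.58:
  ψ₁ = 0.580: g = -0.2289, g' = -1.143 → ψ₁ = 0.380
  ψ₁ = 0.380: g = -0.0022, g' = -1.174 → ψ₁ = 0.378
Converged at ψ₁ = 0.378.
Drum-1 compositions:
  isopentane: x = 0.200, y = 0.731
  toluene: x = 0.142, y = 0.058
  n-octane: x = 0.658, y = 0.211
Drum-2 feed = drum-1 vapor: z₂ = (0.7314, 0.0580, 0.2106).
Drum 2:
Rachford–Rice: g(ψ₂) = Σ zᵢ(Kᵢ−1)/(1+ψ₂(Kᵢ−1)) = 0.
Check two-phase: ΣzᵢKᵢ = 1.688 > 1 and Σzᵢ/Kᵢ = 1.613 > 1, so g(0) = 0.688 > 0 and g(1) = -0.613 < 0.
Newton–Raphson from ψ₂ = 0.55:
  ψ₂ = 0.550: g = 0.1617, g' = -0.918 → ψ₂ = 0.726
  ψ₂ = 0.726: g = -0.0223, g' = -1.233 → ψ₂ = 0.708
Converged at ψ₂ = 0.708.
  isopentane: x = 0.391, y = 0.872
  toluene: x = 0.124, y = 0.031
  n-octane: x = 0.485, y = 0.097

x_toluene (drum 2) = 0.124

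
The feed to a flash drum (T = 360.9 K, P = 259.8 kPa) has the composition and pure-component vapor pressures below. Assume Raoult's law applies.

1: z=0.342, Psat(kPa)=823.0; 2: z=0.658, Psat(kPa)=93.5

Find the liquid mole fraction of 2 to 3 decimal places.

x_2 = 0.772

Raoult's law: Kᵢ = Pᵢˢᵃᵗ/P = Pᵢˢᵃᵗ/259.8.
  K_1 = 823.0/259.8 = 3.16782, K_2 = 93.5/259.8 = 0.35989
Let ψ = V/F and solve Σ zᵢ(Kᵢ−1)/(1+ψ(Kᵢ−1)) = 0.
g(0) = ΣzᵢKᵢ − 1 = 0.320 and g(1) = 1 − Σzᵢ/Kᵢ = -0.936, so a root lies in (0, 1).
Binary case is linear: z₁(K₁−1)(1+ψ(K₂−1)) + z₂(K₂−1)(1+ψ(K₁−1)) = 0
⇒ ψ = [z₁(K₁−1)+z₂(K₂−1)] / [−(K₁−1)(K₂−1)] = 0.3202/1.3876 = 0.231
Compositions from xᵢ = zᵢ/(1+ψ(Kᵢ−1)), yᵢ = Kᵢxᵢ:
  1: x = 0.228, y = 0.722
  2: x = 0.772, y = 0.278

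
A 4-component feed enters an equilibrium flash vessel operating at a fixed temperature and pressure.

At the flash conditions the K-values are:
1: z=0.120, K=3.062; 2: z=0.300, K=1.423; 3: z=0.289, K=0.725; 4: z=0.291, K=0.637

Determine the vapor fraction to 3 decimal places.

ψ = 0.522

Material balance + equilibrium reduce to Σ zᵢ(Kᵢ−1)/(1+ψ(Kᵢ−1)) = 0.
g(0) = ΣzᵢKᵢ − 1 = 0.189 and g(1) = 1 − Σzᵢ/Kᵢ = -0.105, so a root lies in (0, 1).
Iterate (Newton) starting at ψ = 0.5:
  ψ = 0.500: g = 0.0054, g' = -0.247 → ψ = 0.522
Converged at ψ = 0.522.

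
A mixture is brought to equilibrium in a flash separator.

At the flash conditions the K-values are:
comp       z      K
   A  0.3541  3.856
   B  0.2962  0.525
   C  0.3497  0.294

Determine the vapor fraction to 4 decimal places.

Iterate (Newton) starting at ψ = 0.5:
  ψ = 0.5000: g = -0.14959, g' = -1.0213 → ψ = 0.3535
  ψ = 0.3535: g = 0.00513, g' = -1.1212 → ψ = 0.3581
Converged at ψ = 0.3581.

ψ = 0.3581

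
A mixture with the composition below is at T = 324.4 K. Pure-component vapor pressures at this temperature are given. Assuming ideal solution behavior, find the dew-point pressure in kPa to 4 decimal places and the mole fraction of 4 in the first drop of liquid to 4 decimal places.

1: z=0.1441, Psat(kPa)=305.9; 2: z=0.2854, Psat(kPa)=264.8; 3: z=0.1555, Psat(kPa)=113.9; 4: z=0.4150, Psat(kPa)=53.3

At the dew point ψ → 1, so Σzᵢ/Kᵢ = 1 with Kᵢ = Pᵢˢᵃᵗ/P ⇒ 1/P = Σzᵢ/Pᵢˢᵃᵗ.
1/P = 0.1441/305.9 + 0.2854/264.8 + 0.1555/113.9 + 0.4150/53.3 = 0.0107002 ⇒ P = 93.4561 kPa
xᵢ = zᵢP/Pᵢˢᵃᵗ ⇒ x_4 = 0.4150·93.4561/53.3 = 0.7277

Pdew = 93.4561 kPa, x_4 = 0.7277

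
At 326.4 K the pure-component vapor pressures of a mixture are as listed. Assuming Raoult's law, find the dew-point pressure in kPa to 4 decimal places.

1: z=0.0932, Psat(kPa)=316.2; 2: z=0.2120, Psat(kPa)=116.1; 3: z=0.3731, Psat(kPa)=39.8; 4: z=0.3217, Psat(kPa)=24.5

At the dew point ψ → 1, so Σzᵢ/Kᵢ = 1 with Kᵢ = Pᵢˢᵃᵗ/P ⇒ 1/P = Σzᵢ/Pᵢˢᵃᵗ.
1/P = 0.0932/316.2 + 0.2120/116.1 + 0.3731/39.8 + 0.3217/24.5 = 0.0246257 ⇒ P = 40.6079 kPa

Pdew = 40.6079 kPa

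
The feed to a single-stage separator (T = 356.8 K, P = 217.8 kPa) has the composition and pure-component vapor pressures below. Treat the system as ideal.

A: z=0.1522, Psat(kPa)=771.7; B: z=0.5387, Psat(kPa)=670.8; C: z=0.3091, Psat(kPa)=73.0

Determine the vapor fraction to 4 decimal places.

ψ = 0.8969

Raoult's law: Kᵢ = Pᵢˢᵃᵗ/P = Pᵢˢᵃᵗ/217.8.
  K_A = 771.7/217.8 = 3.543159, K_B = 670.8/217.8 = 3.079890, K_C = 73.0/217.8 = 0.335170
Material balance + equilibrium reduce to Σ zᵢ(Kᵢ−1)/(1+ψ(Kᵢ−1)) = 0.
g(0) = ΣzᵢKᵢ − 1 = 1.3020 and g(1) = 1 − Σzᵢ/Kᵢ = -0.1401, so a root lies in (0, 1).
Newton iteration, ψ⁰ = 0.57:
  ψ = 0.5700: g = 0.33978, g' = -1.0061 → ψ = 0.9077
  ψ = 0.9077: g = -0.01328, g' = -1.2382 → ψ = 0.8970
  ψ = 0.8970: g = -0.00013, g' = -1.2137 → ψ = 0.8969
Converged at ψ = 0.8969.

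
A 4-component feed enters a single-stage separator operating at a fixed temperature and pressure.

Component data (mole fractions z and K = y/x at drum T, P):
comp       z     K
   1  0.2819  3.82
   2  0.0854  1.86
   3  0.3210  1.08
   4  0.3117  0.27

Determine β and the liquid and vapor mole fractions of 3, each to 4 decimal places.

β = 0.5570, x_3 = 0.3073, y_3 = 0.3319

Rachford–Rice: g(β) = Σ zᵢ(Kᵢ−1)/(1+β(Kᵢ−1)) = 0.
Check two-phase: ΣzᵢKᵢ = 1.6665 > 1 and Σzᵢ/Kᵢ = 1.5714 > 1, so g(0) = 0.6665 > 0 and g(1) = -0.5714 < 0.
Newton iteration, β⁰ = 0.5:
  β = 0.5000: g = 0.04758, g' = -0.8307 → β = 0.5573
  β = 0.5573: g = -0.00022, g' = -0.8418 → β = 0.5570
Converged at β = 0.5570.
Compositions from xᵢ = zᵢ/(1+β(Kᵢ−1)), yᵢ = Kᵢxᵢ:
  1: x = 0.1097, y = 0.4189
  2: x = 0.0577, y = 0.1074
  3: x = 0.3073, y = 0.3319
  4: x = 0.5253, y = 0.1418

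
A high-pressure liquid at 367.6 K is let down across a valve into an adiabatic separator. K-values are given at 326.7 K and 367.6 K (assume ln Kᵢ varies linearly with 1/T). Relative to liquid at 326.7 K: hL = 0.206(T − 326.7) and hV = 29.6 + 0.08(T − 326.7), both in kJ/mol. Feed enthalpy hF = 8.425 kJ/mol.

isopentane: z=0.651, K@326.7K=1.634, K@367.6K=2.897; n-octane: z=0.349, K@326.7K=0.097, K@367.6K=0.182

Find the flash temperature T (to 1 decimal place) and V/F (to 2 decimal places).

Adiabatic flash: solve Rachford–Rice at each trial T, then check hF = ψ·hV(T) + (1−ψ)·hL(T).
  T = 326.7 K: K = (1.634, 0.097), RR gives ψ = 0.170, H_out = 5.046 kJ/mol
  T = 367.6 K: K = (2.897, 0.182), RR gives ψ = 0.612, H_out = 23.384 kJ/mol
  T = 347.1 K: K = (2.211, 0.135), RR gives ψ = 0.465, H_out = 16.762 kJ/mol
  T = 336.9 K: K = (1.910, 0.115), RR gives ψ = 0.352, H_out = 12.067 kJ/mol
  T = 331.8 K: K = (1.769, 0.106), RR gives ψ = 0.274, H_out = 8.982 kJ/mol
  T = 329.2 K: K = (1.699, 0.101), RR gives ψ = 0.225, H_out = 7.109 kJ/mol
  T = 330.5 K: K = (1.734, 0.104), RR gives ψ = 0.250, H_out = 8.076 kJ/mol
Linear interpolation between T = 330.5 (H_out = 8.076) and T = 331.8 (H_out = 8.982) on hF = 8.425 gives T ≈ 331.0 K, at which ψ = 0.26.

T = 331.0 K, V/F = 0.26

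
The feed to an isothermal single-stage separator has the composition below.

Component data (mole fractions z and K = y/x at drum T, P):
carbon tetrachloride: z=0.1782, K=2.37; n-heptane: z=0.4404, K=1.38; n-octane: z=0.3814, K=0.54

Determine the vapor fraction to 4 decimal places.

ψ = 0.6935

Iterate (Newton) starting at ψ = 0.5:
  ψ = 0.5000: g = 0.05767, g' = -0.2988 → ψ = 0.6930
  ψ = 0.6930: g = 0.00016, g' = -0.3018 → ψ = 0.6935
Converged at ψ = 0.6935.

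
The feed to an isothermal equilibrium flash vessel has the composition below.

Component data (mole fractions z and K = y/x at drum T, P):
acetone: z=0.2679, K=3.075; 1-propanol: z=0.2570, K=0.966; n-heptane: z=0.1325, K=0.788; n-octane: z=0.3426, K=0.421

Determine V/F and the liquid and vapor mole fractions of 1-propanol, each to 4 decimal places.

Rachford–Rice: g(V/F) = Σ zᵢ(Kᵢ−1)/(1+V/F(Kᵢ−1)) = 0.
g(0) = ΣzᵢKᵢ − 1 = 0.3207 and g(1) = 1 − Σzᵢ/Kᵢ = -0.3351, so a root lies in (0, 1).
Iterate (Newton) starting at V/F = 0.5:
  V/F = 0.5000: g = -0.04667, g' = -0.5131 → V/F = 0.4090
  V/F = 0.4090: g = 0.00114, g' = -0.5421 → V/F = 0.4111
Converged at V/F = 0.4111.
Compositions from xᵢ = zᵢ/(1+V/F(Kᵢ−1)), yᵢ = Kᵢxᵢ:
  acetone: x = 0.1446, y = 0.4445
  1-propanol: x = 0.2606, y = 0.2518
  n-heptane: x = 0.1452, y = 0.1144
  n-octane: x = 0.4496, y = 0.1893

V/F = 0.4111, x_1-propanol = 0.2606, y_1-propanol = 0.2518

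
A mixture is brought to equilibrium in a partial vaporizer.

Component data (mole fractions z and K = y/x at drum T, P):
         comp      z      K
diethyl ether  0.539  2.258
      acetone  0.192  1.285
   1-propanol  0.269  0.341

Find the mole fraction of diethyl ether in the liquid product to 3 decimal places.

x_diethyl ether = 0.267

Material balance + equilibrium reduce to Σ zᵢ(Kᵢ−1)/(1+ψ(Kᵢ−1)) = 0.
Check two-phase: ΣzᵢKᵢ = 1.556 > 1 and Σzᵢ/Kᵢ = 1.177 > 1, so g(0) = 0.556 > 0 and g(1) = -0.177 < 0.
Newton iteration, ψ⁰ = 0.5:
  ψ = 0.500: g = 0.1998, g' = -0.593 → ψ = 0.837
  ψ = 0.837: g = -0.0206, g' = -0.793 → ψ = 0.811
  ψ = 0.811: g = -0.0005, g' = -0.758 → ψ = 0.810
Converged at ψ = 0.810.
Compositions from xᵢ = zᵢ/(1+ψ(Kᵢ−1)), yᵢ = Kᵢxᵢ:
  diethyl ether: x = 0.267, y = 0.603
  acetone: x = 0.156, y = 0.200
  1-propanol: x = 0.577, y = 0.197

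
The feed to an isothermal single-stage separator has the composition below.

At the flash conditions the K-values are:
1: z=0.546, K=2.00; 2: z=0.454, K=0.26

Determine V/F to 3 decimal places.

V/F = 0.284

Material balance + equilibrium reduce to Σ zᵢ(Kᵢ−1)/(1+V/F(Kᵢ−1)) = 0.
g(0) = ΣzᵢKᵢ − 1 = 0.210 and g(1) = 1 − Σzᵢ/Kᵢ = -1.019, so a root lies in (0, 1).
Binary case is linear: z₁(K₁−1)(1+V/F(K₂−1)) + z₂(K₂−1)(1+V/F(K₁−1)) = 0
⇒ V/F = [z₁(K₁−1)+z₂(K₂−1)] / [−(K₁−1)(K₂−1)] = 0.2100/0.7400 = 0.284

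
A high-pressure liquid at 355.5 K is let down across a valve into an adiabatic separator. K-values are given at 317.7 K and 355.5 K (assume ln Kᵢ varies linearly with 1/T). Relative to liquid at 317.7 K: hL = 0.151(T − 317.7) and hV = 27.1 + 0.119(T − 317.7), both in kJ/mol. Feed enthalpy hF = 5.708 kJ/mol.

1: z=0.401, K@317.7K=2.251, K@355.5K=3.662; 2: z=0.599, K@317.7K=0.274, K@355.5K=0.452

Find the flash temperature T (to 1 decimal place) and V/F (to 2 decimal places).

Adiabatic flash: solve Rachford–Rice at each trial T, then check hF = ψ·hV(T) + (1−ψ)·hL(T).
  T = 317.7 K: K = (2.251, 0.274), RR gives ψ = 0.074, H_out = 1.993 kJ/mol
  T = 355.5 K: K = (3.662, 0.452), RR gives ψ = 0.507, H_out = 18.827 kJ/mol
  T = 336.6 K: K = (2.911, 0.357), RR gives ψ = 0.310, H_out = 11.068 kJ/mol
  T = 327.1 K: K = (2.567, 0.314), RR gives ψ = 0.202, H_out = 6.836 kJ/mol
  T = 322.4 K: K = (2.406, 0.293), RR gives ψ = 0.142, H_out = 4.526 kJ/mol
  T = 324.8 K: K = (2.488, 0.304), RR gives ψ = 0.173, H_out = 5.729 kJ/mol
Linear interpolation between T = 322.4 (H_out = 4.526) and T = 324.8 (H_out = 5.729) on hF = 5.708 gives T ≈ 324.8 K, at which ψ = 0.17.

T = 324.8 K, V/F = 0.17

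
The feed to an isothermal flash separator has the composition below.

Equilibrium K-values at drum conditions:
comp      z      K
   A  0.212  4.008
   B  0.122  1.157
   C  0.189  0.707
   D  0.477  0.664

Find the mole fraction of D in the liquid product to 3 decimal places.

x_D = 0.582

Newton–Raphson from V/F = 0.65:
  V/F = 0.650: g = -0.0403, g' = -0.335 → V/F = 0.530
  V/F = 0.530: g = 0.0030, g' = -0.390 → V/F = 0.538
Converged at V/F = 0.538.
Compositions from xᵢ = zᵢ/(1+V/F(Kᵢ−1)), yᵢ = Kᵢxᵢ:
  A: x = 0.081, y = 0.325
  B: x = 0.113, y = 0.130
  C: x = 0.224, y = 0.159
  D: x = 0.582, y = 0.387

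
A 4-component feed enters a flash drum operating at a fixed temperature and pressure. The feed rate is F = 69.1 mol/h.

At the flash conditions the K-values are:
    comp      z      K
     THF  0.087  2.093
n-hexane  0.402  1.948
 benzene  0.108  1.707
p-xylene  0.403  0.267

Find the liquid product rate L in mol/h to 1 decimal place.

L = 43.0 mol/h

Newton–Raphson from V/F = 0.64:
  V/F = 0.640: g = -0.2107, g' = -0.970 → V/F = 0.423
  V/F = 0.423: g = -0.0321, g' = -0.719 → V/F = 0.378
  V/F = 0.378: g = -0.0006, g' = -0.696 → V/F = 0.377
Converged at V/F = 0.377.
Then V = V/F·F = 0.3773·69.1 = 26.1 mol/h and L = F − V = 43.0 mol/h.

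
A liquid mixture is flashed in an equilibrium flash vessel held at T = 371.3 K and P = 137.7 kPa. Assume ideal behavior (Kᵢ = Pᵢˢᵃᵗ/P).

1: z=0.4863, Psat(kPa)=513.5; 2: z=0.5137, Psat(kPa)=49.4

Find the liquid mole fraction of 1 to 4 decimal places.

Raoult's law: Kᵢ = Pᵢˢᵃᵗ/P = Pᵢˢᵃᵗ/137.7.
  K_1 = 513.5/137.7 = 3.729121, K_2 = 49.4/137.7 = 0.358751
Binary case is linear: z₁(K₁−1)(1+V/F(K₂−1)) + z₂(K₂−1)(1+V/F(K₁−1)) = 0
⇒ V/F = [z₁(K₁−1)+z₂(K₂−1)] / [−(K₁−1)(K₂−1)] = 0.99776/1.75005 = 0.5701
Compositions from xᵢ = zᵢ/(1+V/F(Kᵢ−1)), yᵢ = Kᵢxᵢ:
  1: x = 0.1903, y = 0.7095
  2: x = 0.8097, y = 0.2905

x_1 = 0.1903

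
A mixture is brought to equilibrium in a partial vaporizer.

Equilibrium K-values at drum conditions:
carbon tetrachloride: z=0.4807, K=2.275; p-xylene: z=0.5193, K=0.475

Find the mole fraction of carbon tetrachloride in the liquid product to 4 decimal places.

Material balance + equilibrium reduce to Σ zᵢ(Kᵢ−1)/(1+β(Kᵢ−1)) = 0.
Feasibility: ΣzᵢKᵢ = 1.3403, Σzᵢ/Kᵢ = 1.3046 — both > 1, two phases present.
Binary case is linear: z₁(K₁−1)(1+β(K₂−1)) + z₂(K₂−1)(1+β(K₁−1)) = 0
⇒ β = [z₁(K₁−1)+z₂(K₂−1)] / [−(K₁−1)(K₂−1)] = 0.34026/0.66937 = 0.5083
Compositions from xᵢ = zᵢ/(1+β(Kᵢ−1)), yᵢ = Kᵢxᵢ:
  carbon tetrachloride: x = 0.2917, y = 0.6635
  p-xylene: x = 0.7083, y = 0.3365

x_carbon tetrachloride = 0.2917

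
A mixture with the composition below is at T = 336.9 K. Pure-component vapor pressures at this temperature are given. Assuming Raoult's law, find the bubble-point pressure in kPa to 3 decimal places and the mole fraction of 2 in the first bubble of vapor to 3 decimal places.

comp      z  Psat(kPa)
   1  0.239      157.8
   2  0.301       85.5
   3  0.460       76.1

At the bubble point ψ → 0, so ΣzᵢKᵢ = 1 with Kᵢ = Pᵢˢᵃᵗ/P ⇒ P = ΣzᵢPᵢˢᵃᵗ.
P = 0.239·157.8 + 0.301·85.5 + 0.460·76.1 = 98.456 kPa
yᵢ = zᵢPᵢˢᵃᵗ/P ⇒ y_2 = 0.301·85.5/98.456 = 0.261

Pbub = 98.456 kPa, y_2 = 0.261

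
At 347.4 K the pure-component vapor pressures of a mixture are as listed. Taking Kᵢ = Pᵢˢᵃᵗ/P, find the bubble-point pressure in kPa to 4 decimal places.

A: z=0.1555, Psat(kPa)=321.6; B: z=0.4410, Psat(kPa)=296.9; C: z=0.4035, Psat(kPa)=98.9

Pbub = 220.8478 kPa

At the bubble point ψ → 0, so ΣzᵢKᵢ = 1 with Kᵢ = Pᵢˢᵃᵗ/P ⇒ P = ΣzᵢPᵢˢᵃᵗ.
P = 0.1555·321.6 + 0.4410·296.9 + 0.4035·98.9 = 220.8478 kPa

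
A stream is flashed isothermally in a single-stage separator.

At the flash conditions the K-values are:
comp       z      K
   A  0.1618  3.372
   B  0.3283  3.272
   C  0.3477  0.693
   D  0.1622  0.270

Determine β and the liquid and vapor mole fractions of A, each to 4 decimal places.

β = 0.7663, x_A = 0.0574, y_A = 0.1936

Rachford–Rice: g(β) = Σ zᵢ(Kᵢ−1)/(1+β(Kᵢ−1)) = 0.
Feasibility: ΣzᵢKᵢ = 1.9045, Σzᵢ/Kᵢ = 1.2508 — both > 1, two phases present.
Iterate (Newton) starting at β = 0.5:
  β = 0.5000: g = 0.21220, g' = -0.8220 → β = 0.7581
  β = 0.7581: g = 0.00685, g' = -0.8340 → β = 0.7664
  β = 0.7664: g = -0.00003, g' = -0.8416 → β = 0.7663
Converged at β = 0.7663.
Compositions from xᵢ = zᵢ/(1+β(Kᵢ−1)), yᵢ = Kᵢxᵢ:
  A: x = 0.0574, y = 0.1936
  B: x = 0.1198, y = 0.3919
  C: x = 0.4547, y = 0.3151
  D: x = 0.3681, y = 0.0994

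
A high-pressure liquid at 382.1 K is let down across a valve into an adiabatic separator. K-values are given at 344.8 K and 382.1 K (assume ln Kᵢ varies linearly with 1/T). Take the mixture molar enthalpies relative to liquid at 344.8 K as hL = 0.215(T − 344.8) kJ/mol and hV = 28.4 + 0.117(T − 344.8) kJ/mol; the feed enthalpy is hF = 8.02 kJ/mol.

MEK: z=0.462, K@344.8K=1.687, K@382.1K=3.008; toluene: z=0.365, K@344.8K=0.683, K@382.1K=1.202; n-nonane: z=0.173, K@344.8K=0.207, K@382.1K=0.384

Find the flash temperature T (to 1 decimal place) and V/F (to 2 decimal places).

T = 346.9 K, V/F = 0.27

Adiabatic flash: solve Rachford–Rice at each trial T, then check hF = ψ·hV(T) + (1−ψ)·hL(T).
  T = 344.8 K: K = (1.687, 0.683, 0.207), RR gives ψ = 0.179, H_out = 5.090 kJ/mol
  T = 382.1 K: K = (3.008, 1.202, 0.384), RR gives ψ = 1.000, H_out = 32.764 kJ/mol
  T = 363.5 K: K = (2.288, 0.920, 0.287), RR gives ψ = 0.760, H_out = 24.216 kJ/mol
  T = 354.1 K: K = (1.971, 0.795, 0.244), RR gives ψ = 0.518, H_out = 16.243 kJ/mol
  T = 349.5 K: K = (1.827, 0.738, 0.225), RR gives ψ = 0.367, H_out = 11.277 kJ/mol
  T = 347.1 K: K = (1.755, 0.710, 0.216), RR gives ψ = 0.277, H_out = 8.286 kJ/mol
Linear interpolation between T = 344.8 (H_out = 5.090) and T = 347.1 (H_out = 8.286) on hF = 8.02 gives T ≈ 346.9 K, at which ψ = 0.27.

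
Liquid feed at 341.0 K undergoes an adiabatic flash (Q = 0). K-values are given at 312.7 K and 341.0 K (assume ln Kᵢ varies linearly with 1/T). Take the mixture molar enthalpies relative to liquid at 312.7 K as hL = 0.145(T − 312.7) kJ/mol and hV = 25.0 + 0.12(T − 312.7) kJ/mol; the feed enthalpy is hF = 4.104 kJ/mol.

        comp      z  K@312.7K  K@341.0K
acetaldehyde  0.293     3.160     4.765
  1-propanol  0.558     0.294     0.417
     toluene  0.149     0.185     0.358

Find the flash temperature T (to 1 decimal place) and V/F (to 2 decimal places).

T = 318.7 K, V/F = 0.13

Adiabatic flash: solve Rachford–Rice at each trial T, then check hF = ψ·hV(T) + (1−ψ)·hL(T).
  T = 312.7 K: K = (3.160, 0.294, 0.185), RR gives ψ = 0.075, H_out = 1.863 kJ/mol
  T = 341.0 K: K = (4.765, 0.417, 0.358), RR gives ψ = 0.304, H_out = 11.491 kJ/mol
  T = 326.9 K: K = (3.918, 0.353, 0.261), RR gives ψ = 0.197, H_out = 6.920 kJ/mol
  T = 319.8 K: K = (3.527, 0.323, 0.221), RR gives ψ = 0.139, H_out = 4.490 kJ/mol
  T = 316.2 K: K = (3.338, 0.308, 0.202), RR gives ψ = 0.108, H_out = 3.189 kJ/mol
  T = 318.0 K: K = (3.432, 0.315, 0.211), RR gives ψ = 0.124, H_out = 3.847 kJ/mol
Linear interpolation between T = 318.0 (H_out = 3.847) and T = 319.8 (H_out = 4.490) on hF = 4.104 gives T ≈ 318.7 K, at which ψ = 0.13.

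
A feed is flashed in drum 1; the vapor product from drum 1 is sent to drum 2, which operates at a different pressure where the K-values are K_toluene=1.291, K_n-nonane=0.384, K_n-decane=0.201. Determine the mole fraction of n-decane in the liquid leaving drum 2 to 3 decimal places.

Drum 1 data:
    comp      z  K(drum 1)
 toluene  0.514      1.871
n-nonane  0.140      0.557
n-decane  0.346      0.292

x_n-decane (drum 2) = 0.173

Drum 1:
Rachford–Rice: g(ψ₁) = Σ zᵢ(Kᵢ−1)/(1+ψ₁(Kᵢ−1)) = 0.
Check two-phase: ΣzᵢKᵢ = 1.141 > 1 and Σzᵢ/Kᵢ = 1.711 > 1, so g(0) = 0.141 > 0 and g(1) = -0.711 < 0.
Newton–Raphson from ψ₁ = 0.5:
  ψ₁ = 0.500: g = -0.1470, g' = -0.650 → ψ₁ = 0.274
  ψ₁ = 0.274: g = -0.0130, g' = -0.557 → ψ₁ = 0.251
  ψ₁ = 0.251: g = -0.0000, g' = -0.554 → ψ₁ = 0.250
Converged at ψ₁ = 0.250.
Drum-1 compositions:
  toluene: x = 0.422, y = 0.789
  n-nonane: x = 0.157, y = 0.088
  n-decane: x = 0.421, y = 0.123
Drum-2 feed = drum-1 vapor: z₂ = (0.7895, 0.0877, 0.1228).
Drum 2:
Rachford–Rice: g(ψ₂) = Σ zᵢ(Kᵢ−1)/(1+ψ₂(Kᵢ−1)) = 0.
Check two-phase: ΣzᵢKᵢ = 1.078 > 1 and Σzᵢ/Kᵢ = 1.451 > 1, so g(0) = 0.078 > 0 and g(1) = -0.451 < 0.
Iterate (Newton) starting at ψ₂ = 0.5:
  ψ₂ = 0.500: g = -0.0409, g' = -0.338 → ψ₂ = 0.379
  ψ₂ = 0.379: g = -0.0043, g' = -0.272 → ψ₂ = 0.363
Converged at ψ₂ = 0.363.
  toluene: x = 0.714, y = 0.922
  n-nonane: x = 0.113, y = 0.043
  n-decane: x = 0.173, y = 0.035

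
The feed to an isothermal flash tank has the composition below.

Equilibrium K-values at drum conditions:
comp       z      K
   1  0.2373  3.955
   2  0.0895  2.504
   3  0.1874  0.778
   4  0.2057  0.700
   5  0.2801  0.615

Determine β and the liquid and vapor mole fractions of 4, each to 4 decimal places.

Newton iteration, β⁰ = 0.69:
  β = 0.6900: g = 0.02301, g' = -0.3924 → β = 0.7486
  β = 0.7486: g = 0.00063, g' = -0.3716 → β = 0.7503
Converged at β = 0.7503.
Compositions from xᵢ = zᵢ/(1+β(Kᵢ−1)), yᵢ = Kᵢxᵢ:
  1: x = 0.0738, y = 0.2917
  2: x = 0.0420, y = 0.1053
  3: x = 0.2249, y = 0.1749
  4: x = 0.2655, y = 0.1858
  5: x = 0.3939, y = 0.2422

β = 0.7503, x_4 = 0.2655, y_4 = 0.1858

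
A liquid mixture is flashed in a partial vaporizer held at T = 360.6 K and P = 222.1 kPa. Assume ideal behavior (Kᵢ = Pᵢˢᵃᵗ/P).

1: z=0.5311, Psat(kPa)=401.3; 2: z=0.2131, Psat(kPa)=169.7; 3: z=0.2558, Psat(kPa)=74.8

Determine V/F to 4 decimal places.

Raoult's law: Kᵢ = Pᵢˢᵃᵗ/P = Pᵢˢᵃᵗ/222.1.
  K_1 = 401.3/222.1 = 1.806844, K_2 = 169.7/222.1 = 0.764070, K_3 = 74.8/222.1 = 0.336785
Material balance + equilibrium reduce to Σ zᵢ(Kᵢ−1)/(1+V/F(Kᵢ−1)) = 0.
Feasibility: ΣzᵢKᵢ = 1.2086, Σzᵢ/Kᵢ = 1.3324 — both > 1, two phases present.
Newton–Raphson from V/F = 0.32:
  V/F = 0.3200: g = 0.07084, g' = -0.4136 → V/F = 0.4913
  V/F = 0.4913: g = -0.00164, g' = -0.4400 → V/F = 0.4876
Converged at V/F = 0.4876.

V/F = 0.4876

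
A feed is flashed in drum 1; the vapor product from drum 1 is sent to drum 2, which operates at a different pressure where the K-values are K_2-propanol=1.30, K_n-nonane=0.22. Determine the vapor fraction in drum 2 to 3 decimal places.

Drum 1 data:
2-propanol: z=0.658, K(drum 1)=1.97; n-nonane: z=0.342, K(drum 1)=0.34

V/F (drum 2) = 0.348

Drum 1:
Newton iteration, ψ₁⁰ = 0.5:
  ψ₁ = 0.500: g = 0.0929, g' = -0.613 → ψ₁ = 0.652
  ψ₁ = 0.652: g = -0.0050, g' = -0.691 → ψ₁ = 0.644
Converged at ψ₁ = 0.644.
Drum-1 compositions:
  2-propanol: x = 0.405, y = 0.798
  n-nonane: x = 0.595, y = 0.202
Drum-2 feed = drum-1 vapor: z₂ = (0.7977, 0.2023).
Drum 2:
Rachford–Rice: g(ψ₂) = Σ zᵢ(Kᵢ−1)/(1+ψ₂(Kᵢ−1)) = 0.
g(0) = ΣzᵢKᵢ − 1 = 0.081 and g(1) = 1 − Σzᵢ/Kᵢ = -0.533, so a root lies in (0, 1).
Binary case is linear: z₁(K₁−1)(1+ψ₂(K₂−1)) + z₂(K₂−1)(1+ψ₂(K₁−1)) = 0
⇒ ψ₂ = [z₁(K₁−1)+z₂(K₂−1)] / [−(K₁−1)(K₂−1)] = 0.0815/0.2340 = 0.348
  2-propanol: x = 0.722, y = 0.939
  n-nonane: x = 0.278, y = 0.061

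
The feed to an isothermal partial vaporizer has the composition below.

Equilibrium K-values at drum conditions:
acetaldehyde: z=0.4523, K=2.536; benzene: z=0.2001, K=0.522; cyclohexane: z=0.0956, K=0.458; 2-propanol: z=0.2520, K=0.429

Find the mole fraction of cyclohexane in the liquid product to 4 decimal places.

Rachford–Rice: g(ψ) = Σ zᵢ(Kᵢ−1)/(1+ψ(Kᵢ−1)) = 0.
g(0) = ΣzᵢKᵢ − 1 = 0.4034 and g(1) = 1 − Σzᵢ/Kᵢ = -0.3578, so a root lies in (0, 1).
Newton–Raphson from ψ = 0.33:
  ψ = 0.3300: g = 0.10708, g' = -0.7008 → ψ = 0.4828
  ψ = 0.4828: g = 0.00573, g' = -0.6372 → ψ = 0.4918
Converged at ψ = 0.4918.
Compositions from xᵢ = zᵢ/(1+ψ(Kᵢ−1)), yᵢ = Kᵢxᵢ:
  acetaldehyde: x = 0.2577, y = 0.6534
  benzene: x = 0.2616, y = 0.1366
  cyclohexane: x = 0.1303, y = 0.0597
  2-propanol: x = 0.3504, y = 0.1503

x_cyclohexane = 0.1303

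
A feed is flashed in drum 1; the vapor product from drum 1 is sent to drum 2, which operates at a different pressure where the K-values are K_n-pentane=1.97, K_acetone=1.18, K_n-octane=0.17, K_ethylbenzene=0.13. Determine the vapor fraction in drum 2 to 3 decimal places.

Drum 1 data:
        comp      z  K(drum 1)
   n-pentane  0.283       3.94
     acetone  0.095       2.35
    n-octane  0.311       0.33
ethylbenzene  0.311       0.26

Drum 1:
Let ψ₁ = V/F and solve Σ zᵢ(Kᵢ−1)/(1+ψ₁(Kᵢ−1)) = 0.
g(0) = ΣzᵢKᵢ − 1 = 0.522 and g(1) = 1 − Σzᵢ/Kᵢ = -1.251, so a root lies in (0, 1).
Iterate (Newton) starting at ψ₁ = 0.5:
  ψ₁ = 0.500: g = -0.2652, g' = -1.207 → ψ₁ = 0.280
  ψ₁ = 0.280: g = 0.0022, g' = -1.309 → ψ₁ = 0.282
Converged at ψ₁ = 0.282.
Drum-1 compositions:
  n-pentane: x = 0.155, y = 0.610
  acetone: x = 0.069, y = 0.162
  n-octane: x = 0.383, y = 0.127
  ethylbenzene: x = 0.393, y = 0.102
Drum-2 feed = drum-1 vapor: z₂ = (0.6096, 0.1617, 0.1265, 0.1022).
Drum 2:
Newton iteration, ψ₂⁰ = 0.47:
  ψ₂ = 0.470: g = 0.1104, g' = -0.731 → ψ₂ = 0.621
  ψ₂ = 0.621: g = -0.0150, g' = -0.965 → ψ₂ = 0.606
  ψ₂ = 0.606: g = -0.0003, g' = -0.930 → ψ₂ = 0.605
Converged at ψ₂ = 0.605.
  n-pentane: x = 0.384, y = 0.757
  acetone: x = 0.146, y = 0.172
  n-octane: x = 0.254, y = 0.043
  ethylbenzene: x = 0.216, y = 0.028

V/F (drum 2) = 0.605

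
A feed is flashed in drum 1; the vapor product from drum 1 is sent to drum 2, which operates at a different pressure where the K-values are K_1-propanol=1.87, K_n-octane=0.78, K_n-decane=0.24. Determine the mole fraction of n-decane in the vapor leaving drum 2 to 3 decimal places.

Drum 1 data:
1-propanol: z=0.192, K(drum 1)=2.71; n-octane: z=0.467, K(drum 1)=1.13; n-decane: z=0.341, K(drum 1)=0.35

Drum 1:
Rachford–Rice: g(ψ₁) = Σ zᵢ(Kᵢ−1)/(1+ψ₁(Kᵢ−1)) = 0.
Check two-phase: ΣzᵢKᵢ = 1.167 > 1 and Σzᵢ/Kᵢ = 1.458 > 1, so g(0) = 0.167 > 0 and g(1) = -0.458 < 0.
Iterate (Newton) starting at ψ₁ = 0.47:
  ψ₁ = 0.470: g = -0.0799, g' = -0.478 → ψ₁ = 0.303
  ψ₁ = 0.303: g = -0.0013, g' = -0.474 → ψ₁ = 0.300
Converged at ψ₁ = 0.300.
Drum-1 compositions:
  1-propanol: x = 0.127, y = 0.344
  n-octane: x = 0.449, y = 0.508
  n-decane: x = 0.424, y = 0.148
Drum-2 feed = drum-1 vapor: z₂ = (0.3438, 0.5079, 0.1483).
Drum 2:
Newton iteration, ψ₂⁰ = 0.3:
  ψ₂ = 0.300: g = -0.0284, g' = -0.336 → ψ₂ = 0.215
Converged at ψ₂ = 0.215.
  1-propanol: x = 0.290, y = 0.542
  n-octane: x = 0.533, y = 0.416
  n-decane: x = 0.177, y = 0.043

y_n-decane (drum 2) = 0.043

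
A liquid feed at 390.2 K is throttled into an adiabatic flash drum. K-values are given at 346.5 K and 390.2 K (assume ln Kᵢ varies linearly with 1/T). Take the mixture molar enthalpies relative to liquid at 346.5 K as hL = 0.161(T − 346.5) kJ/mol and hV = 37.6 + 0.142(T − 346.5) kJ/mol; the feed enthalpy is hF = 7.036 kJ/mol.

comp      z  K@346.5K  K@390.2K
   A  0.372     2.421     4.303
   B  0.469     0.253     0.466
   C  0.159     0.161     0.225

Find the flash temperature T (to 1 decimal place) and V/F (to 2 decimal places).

T = 355.8 K, V/F = 0.15

Adiabatic flash: solve Rachford–Rice at each trial T, then check hF = ψ·hV(T) + (1−ψ)·hL(T).
  T = 346.5 K: K = (2.421, 0.253, 0.161), RR gives ψ = 0.041, H_out = 1.540 kJ/mol
  T = 390.2 K: K = (4.303, 0.466, 0.225), RR gives ψ = 0.428, H_out = 22.774 kJ/mol
  T = 368.4 K: K = (3.285, 0.350, 0.192), RR gives ψ = 0.263, H_out = 13.309 kJ/mol
  T = 357.4 K: K = (2.831, 0.299, 0.176), RR gives ψ = 0.165, H_out = 7.917 kJ/mol
  T = 351.9 K: K = (2.620, 0.275, 0.169), RR gives ψ = 0.107, H_out = 4.875 kJ/mol
  T = 354.6 K: K = (2.722, 0.287, 0.172), RR gives ψ = 0.136, H_out = 6.406 kJ/mol
  T = 356.0 K: K = (2.777, 0.293, 0.174), RR gives ψ = 0.151, H_out = 7.170 kJ/mol
Linear interpolation between T = 354.6 (H_out = 6.406) and T = 356.0 (H_out = 7.170) on hF = 7.036 gives T ≈ 355.8 K, at which ψ = 0.15.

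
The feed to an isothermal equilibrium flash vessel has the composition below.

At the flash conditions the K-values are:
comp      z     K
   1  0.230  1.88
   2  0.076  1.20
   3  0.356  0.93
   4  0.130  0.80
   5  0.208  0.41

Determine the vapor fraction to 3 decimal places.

ψ = 0.180

Iterate (Newton) starting at ψ = 0.36:
  ψ = 0.360: g = -0.0415, g' = -0.230 → ψ = 0.179
  ψ = 0.179: g = 0.0000, g' = -0.234 → ψ = 0.180
Converged at ψ = 0.180.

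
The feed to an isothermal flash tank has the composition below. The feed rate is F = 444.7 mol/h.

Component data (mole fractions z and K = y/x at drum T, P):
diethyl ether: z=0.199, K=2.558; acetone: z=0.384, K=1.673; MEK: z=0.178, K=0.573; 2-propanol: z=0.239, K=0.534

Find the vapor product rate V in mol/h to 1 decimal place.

V = 371.0 mol/h

Iterate (Newton) starting at β = 0.55:
  β = 0.550: g = 0.1065, g' = -0.382 → β = 0.829
  β = 0.829: g = 0.0021, g' = -0.379 → β = 0.834
Converged at β = 0.834.
Then V = β·F = 0.8344·444.7 = 371.0 mol/h and L = F − V = 73.7 mol/h.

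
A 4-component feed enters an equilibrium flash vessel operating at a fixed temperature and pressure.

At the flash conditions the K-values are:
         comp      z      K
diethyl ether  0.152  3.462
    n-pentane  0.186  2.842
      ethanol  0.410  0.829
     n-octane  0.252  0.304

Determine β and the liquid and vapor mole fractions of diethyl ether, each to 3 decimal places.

β = 0.501, x_diethyl ether = 0.068, y_diethyl ether = 0.236

Iterate (Newton) starting at β = 0.44:
  β = 0.440: g = 0.0402, g' = -0.672 → β = 0.500
  β = 0.500: g = 0.0005, g' = -0.658 → β = 0.501
Converged at β = 0.501.
Compositions from xᵢ = zᵢ/(1+β(Kᵢ−1)), yᵢ = Kᵢxᵢ:
  diethyl ether: x = 0.068, y = 0.236
  n-pentane: x = 0.097, y = 0.275
  ethanol: x = 0.448, y = 0.372
  n-octane: x = 0.387, y = 0.118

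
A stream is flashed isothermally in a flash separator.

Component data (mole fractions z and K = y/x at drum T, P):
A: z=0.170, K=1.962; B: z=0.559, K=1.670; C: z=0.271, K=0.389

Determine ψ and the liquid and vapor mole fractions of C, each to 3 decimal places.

Let ψ = V/F and solve Σ zᵢ(Kᵢ−1)/(1+ψ(Kᵢ−1)) = 0.
g(0) = ΣzᵢKᵢ − 1 = 0.372 and g(1) = 1 − Σzᵢ/Kᵢ = -0.118, so a root lies in (0, 1).
Newton–Raphson from ψ = 0.58:
  ψ = 0.580: g = 0.1182, g' = -0.438 → ψ = 0.850
  ψ = 0.850: g = -0.0160, g' = -0.588 → ψ = 0.823
  ψ = 0.823: g = -0.0003, g' = -0.563 → ψ = 0.822
Converged at ψ = 0.822.
Compositions from xᵢ = zᵢ/(1+ψ(Kᵢ−1)), yᵢ = Kᵢxᵢ:
  A: x = 0.095, y = 0.186
  B: x = 0.360, y = 0.602
  C: x = 0.545, y = 0.212

ψ = 0.822, x_C = 0.545, y_C = 0.212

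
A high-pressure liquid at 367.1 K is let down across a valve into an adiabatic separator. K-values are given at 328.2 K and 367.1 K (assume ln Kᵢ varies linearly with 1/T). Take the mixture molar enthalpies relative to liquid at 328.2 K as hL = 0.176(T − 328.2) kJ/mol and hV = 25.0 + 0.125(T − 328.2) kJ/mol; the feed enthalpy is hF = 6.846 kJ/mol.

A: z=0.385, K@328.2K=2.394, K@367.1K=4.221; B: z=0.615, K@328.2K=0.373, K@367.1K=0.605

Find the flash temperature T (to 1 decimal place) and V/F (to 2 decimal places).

T = 332.6 K, V/F = 0.25

Adiabatic flash: solve Rachford–Rice at each trial T, then check hF = ψ·hV(T) + (1−ψ)·hL(T).
  T = 328.2 K: K = (2.394, 0.373), RR gives ψ = 0.173, H_out = 4.321 kJ/mol
  T = 367.1 K: K = (4.221, 0.605), RR gives ψ = 0.784, H_out = 24.885 kJ/mol
  T = 347.6 K: K = (3.227, 0.481), RR gives ψ = 0.466, H_out = 14.603 kJ/mol
  T = 337.9 K: K = (2.792, 0.425), RR gives ψ = 0.327, H_out = 9.709 kJ/mol
  T = 333.0 K: K = (2.586, 0.398), RR gives ψ = 0.252, H_out = 7.087 kJ/mol
  T = 330.6 K: K = (2.489, 0.386), RR gives ψ = 0.214, H_out = 5.734 kJ/mol
Linear interpolation between T = 330.6 (H_out = 5.734) and T = 333.0 (H_out = 7.087) on hF = 6.846 gives T ≈ 332.6 K, at which ψ = 0.25.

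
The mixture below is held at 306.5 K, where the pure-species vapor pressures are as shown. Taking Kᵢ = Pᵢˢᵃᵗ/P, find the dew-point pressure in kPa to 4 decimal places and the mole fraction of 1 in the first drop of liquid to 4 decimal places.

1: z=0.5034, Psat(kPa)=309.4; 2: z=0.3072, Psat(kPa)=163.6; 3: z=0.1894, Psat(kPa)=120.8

At the dew point ψ → 1, so Σzᵢ/Kᵢ = 1 with Kᵢ = Pᵢˢᵃᵗ/P ⇒ 1/P = Σzᵢ/Pᵢˢᵃᵗ.
1/P = 0.5034/309.4 + 0.3072/163.6 + 0.1894/120.8 = 0.0050727 ⇒ P = 197.1356 kPa
xᵢ = zᵢP/Pᵢˢᵃᵗ ⇒ x_1 = 0.5034·197.1356/309.4 = 0.3207

Pdew = 197.1356 kPa, x_1 = 0.3207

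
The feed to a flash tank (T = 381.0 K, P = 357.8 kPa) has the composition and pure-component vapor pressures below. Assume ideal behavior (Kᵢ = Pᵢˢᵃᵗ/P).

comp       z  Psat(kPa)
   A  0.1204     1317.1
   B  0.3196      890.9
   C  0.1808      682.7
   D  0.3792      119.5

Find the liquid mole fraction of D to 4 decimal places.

x_D = 0.6845

Raoult's law: Kᵢ = Pᵢˢᵃᵗ/P = Pᵢˢᵃᵗ/357.8.
  K_A = 1317.1/357.8 = 3.681107, K_B = 890.9/357.8 = 2.489939, K_C = 682.7/357.8 = 1.908049, K_D = 119.5/357.8 = 0.333985
Rachford–Rice: g(ψ) = Σ zᵢ(Kᵢ−1)/(1+ψ(Kᵢ−1)) = 0.
g(0) = ΣzᵢKᵢ − 1 = 0.7106 and g(1) = 1 − Σzᵢ/Kᵢ = -0.3912, so a root lies in (0, 1).
Newton iteration, ψ⁰ = 0.36:
  ψ = 0.3600: g = 0.26573, g' = -0.9004 → ψ = 0.6551
  ψ = 0.6551: g = 0.01297, g' = -0.8836 → ψ = 0.6698
  ψ = 0.6698: g = -0.00008, g' = -0.8943 → ψ = 0.6697
Converged at ψ = 0.6697.
Compositions from xᵢ = zᵢ/(1+ψ(Kᵢ−1)), yᵢ = Kᵢxᵢ:
  A: x = 0.0431, y = 0.1585
  B: x = 0.1600, y = 0.3983
  C: x = 0.1124, y = 0.2145
  D: x = 0.6845, y = 0.2286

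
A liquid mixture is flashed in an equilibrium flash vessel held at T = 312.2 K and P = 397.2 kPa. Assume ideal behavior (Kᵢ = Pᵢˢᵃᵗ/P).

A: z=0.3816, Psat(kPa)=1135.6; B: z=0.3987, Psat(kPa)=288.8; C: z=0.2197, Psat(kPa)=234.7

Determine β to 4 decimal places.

Raoult's law: Kᵢ = Pᵢˢᵃᵗ/P = Pᵢˢᵃᵗ/397.2.
  K_A = 1135.6/397.2 = 2.859013, K_B = 288.8/397.2 = 0.727090, K_C = 234.7/397.2 = 0.590886
Material balance + equilibrium reduce to Σ zᵢ(Kᵢ−1)/(1+β(Kᵢ−1)) = 0.
g(0) = ΣzᵢKᵢ − 1 = 0.5107 and g(1) = 1 − Σzᵢ/Kᵢ = -0.0536, so a root lies in (0, 1).
Newton iteration, β⁰ = 0.5:
  β = 0.5000: g = 0.12866, g' = -0.4522 → β = 0.7845
  β = 0.7845: g = 0.01773, g' = -0.3460 → β = 0.8358
  β = 0.8358: g = 0.00024, g' = -0.3370 → β = 0.8365
Converged at β = 0.8365.

β = 0.8365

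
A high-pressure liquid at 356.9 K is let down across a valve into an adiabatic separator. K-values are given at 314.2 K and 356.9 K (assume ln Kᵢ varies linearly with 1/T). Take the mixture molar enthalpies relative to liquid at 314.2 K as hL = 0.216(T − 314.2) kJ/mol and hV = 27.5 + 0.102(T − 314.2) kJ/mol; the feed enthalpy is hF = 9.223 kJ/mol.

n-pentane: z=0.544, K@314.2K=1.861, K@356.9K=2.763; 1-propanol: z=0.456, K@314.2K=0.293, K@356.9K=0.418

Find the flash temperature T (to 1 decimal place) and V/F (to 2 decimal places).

T = 318.8 K, V/F = 0.30

Adiabatic flash: solve Rachford–Rice at each trial T, then check hF = ψ·hV(T) + (1−ψ)·hL(T).
  T = 314.2 K: K = (1.861, 0.293), RR gives ψ = 0.240, H_out = 6.595 kJ/mol
  T = 356.9 K: K = (2.763, 0.418), RR gives ψ = 0.676, H_out = 24.524 kJ/mol
  T = 335.5 K: K = (2.295, 0.354), RR gives ψ = 0.490, H_out = 16.880 kJ/mol
  T = 324.9 K: K = (2.075, 0.323), RR gives ψ = 0.379, H_out = 12.283 kJ/mol
  T = 319.5 K: K = (1.966, 0.308), RR gives ψ = 0.314, H_out = 9.584 kJ/mol
  T = 316.9 K: K = (1.914, 0.301), RR gives ψ = 0.279, H_out = 8.166 kJ/mol
  T = 318.2 K: K = (1.940, 0.304), RR gives ψ = 0.297, H_out = 8.886 kJ/mol
Linear interpolation between T = 318.2 (H_out = 8.886) and T = 319.5 (H_out = 9.584) on hF = 9.223 gives T ≈ 318.8 K, at which ψ = 0.30.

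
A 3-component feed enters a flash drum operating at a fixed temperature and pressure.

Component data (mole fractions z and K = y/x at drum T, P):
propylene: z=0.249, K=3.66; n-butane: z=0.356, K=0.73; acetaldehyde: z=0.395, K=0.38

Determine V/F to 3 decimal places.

Rachford–Rice: g(V/F) = Σ zᵢ(Kᵢ−1)/(1+V/F(Kᵢ−1)) = 0.
g(0) = ΣzᵢKᵢ − 1 = 0.321 and g(1) = 1 − Σzᵢ/Kᵢ = -0.595, so a root lies in (0, 1).
Newton iteration, V/F⁰ = 0.5:
  V/F = 0.500: g = -0.1818, g' = -0.678 → V/F = 0.232
  V/F = 0.232: g = 0.0211, g' = -0.911 → V/F = 0.255
  V/F = 0.255: g = 0.0005, g' = -0.870 → V/F = 0.256
Converged at V/F = 0.256.

V/F = 0.256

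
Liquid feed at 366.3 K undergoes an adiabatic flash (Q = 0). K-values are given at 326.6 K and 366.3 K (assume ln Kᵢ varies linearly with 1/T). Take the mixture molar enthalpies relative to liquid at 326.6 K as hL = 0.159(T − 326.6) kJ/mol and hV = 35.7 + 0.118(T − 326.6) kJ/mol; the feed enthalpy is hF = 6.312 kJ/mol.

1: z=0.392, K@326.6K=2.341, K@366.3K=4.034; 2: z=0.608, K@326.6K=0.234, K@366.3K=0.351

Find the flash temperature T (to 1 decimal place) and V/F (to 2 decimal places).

T = 333.7 K, V/F = 0.15

Adiabatic flash: solve Rachford–Rice at each trial T, then check hF = ψ·hV(T) + (1−ψ)·hL(T).
  T = 326.6 K: K = (2.341, 0.234), RR gives ψ = 0.058, H_out = 2.083 kJ/mol
  T = 366.3 K: K = (4.034, 0.351), RR gives ψ = 0.404, H_out = 20.064 kJ/mol
  T = 346.5 K: K = (3.123, 0.290), RR gives ψ = 0.266, H_out = 12.438 kJ/mol
  T = 336.6 K: K = (2.718, 0.262), RR gives ψ = 0.177, H_out = 7.830 kJ/mol
  T = 331.6 K: K = (2.525, 0.248), RR gives ψ = 0.122, H_out = 5.137 kJ/mol
  T = 334.1 K: K = (2.620, 0.255), RR gives ψ = 0.151, H_out = 6.522 kJ/mol
  T = 332.9 K: K = (2.574, 0.251), RR gives ψ = 0.137, H_out = 5.868 kJ/mol
Linear interpolation between T = 332.9 (H_out = 5.868) and T = 334.1 (H_out = 6.522) on hF = 6.312 gives T ≈ 333.7 K, at which ψ = 0.15.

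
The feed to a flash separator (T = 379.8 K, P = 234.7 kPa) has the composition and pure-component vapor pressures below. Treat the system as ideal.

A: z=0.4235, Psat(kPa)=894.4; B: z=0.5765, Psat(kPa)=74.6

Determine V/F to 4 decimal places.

V/F = 0.4157

Raoult's law: Kᵢ = Pᵢˢᵃᵗ/P = Pᵢˢᵃᵗ/234.7.
  K_A = 894.4/234.7 = 3.810822, K_B = 74.6/234.7 = 0.317853
Material balance + equilibrium reduce to Σ zᵢ(Kᵢ−1)/(1+V/F(Kᵢ−1)) = 0.
Feasibility: ΣzᵢKᵢ = 1.7971, Σzᵢ/Kᵢ = 1.9249 — both > 1, two phases present.
Binary case is linear: z₁(K₁−1)(1+V/F(K₂−1)) + z₂(K₂−1)(1+V/F(K₁−1)) = 0
⇒ V/F = [z₁(K₁−1)+z₂(K₂−1)] / [−(K₁−1)(K₂−1)] = 0.79713/1.91740 = 0.4157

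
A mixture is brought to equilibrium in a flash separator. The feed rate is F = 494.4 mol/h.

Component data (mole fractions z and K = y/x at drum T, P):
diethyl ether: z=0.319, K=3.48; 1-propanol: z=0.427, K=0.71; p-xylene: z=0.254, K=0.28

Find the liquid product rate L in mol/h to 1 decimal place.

L = 296.5 mol/h

Newton–Raphson from V/F = 0.46:
  V/F = 0.460: g = -0.0468, g' = -0.770 → V/F = 0.399
  V/F = 0.399: g = 0.0008, g' = -0.801 → V/F = 0.400
Converged at V/F = 0.400.
Then V = V/F·F = 0.4003·494.4 = 197.9 mol/h and L = F − V = 296.5 mol/h.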